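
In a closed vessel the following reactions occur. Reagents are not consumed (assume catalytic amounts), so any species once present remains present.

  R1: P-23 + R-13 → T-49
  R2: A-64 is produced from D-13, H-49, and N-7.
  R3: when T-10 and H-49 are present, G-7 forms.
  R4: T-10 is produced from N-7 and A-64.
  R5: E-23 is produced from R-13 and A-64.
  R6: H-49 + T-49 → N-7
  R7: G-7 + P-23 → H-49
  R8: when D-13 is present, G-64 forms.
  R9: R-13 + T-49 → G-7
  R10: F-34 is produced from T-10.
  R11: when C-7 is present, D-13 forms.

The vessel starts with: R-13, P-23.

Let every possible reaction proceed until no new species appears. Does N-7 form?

P-23 and R-13 present → T-49 forms (R1).
R-13 and T-49 present → G-7 forms (R9).
G-7 and P-23 present → H-49 forms (R7).
H-49 and T-49 present → N-7 forms (R6).

Yes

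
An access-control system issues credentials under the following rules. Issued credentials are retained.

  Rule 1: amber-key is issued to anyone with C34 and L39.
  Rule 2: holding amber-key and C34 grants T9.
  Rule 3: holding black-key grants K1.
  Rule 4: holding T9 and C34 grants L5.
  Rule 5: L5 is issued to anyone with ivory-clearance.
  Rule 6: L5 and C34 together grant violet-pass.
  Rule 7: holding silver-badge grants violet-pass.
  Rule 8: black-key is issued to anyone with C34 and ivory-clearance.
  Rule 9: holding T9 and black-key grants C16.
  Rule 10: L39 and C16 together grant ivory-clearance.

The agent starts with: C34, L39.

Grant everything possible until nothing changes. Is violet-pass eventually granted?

Yes

Holding C34 and L39 grants amber-key (Rule 1).
Holding amber-key and C34 grants T9 (Rule 2).
Holding T9 and C34 grants L5 (Rule 4).
Holding L5 and C34 grants violet-pass (Rule 6).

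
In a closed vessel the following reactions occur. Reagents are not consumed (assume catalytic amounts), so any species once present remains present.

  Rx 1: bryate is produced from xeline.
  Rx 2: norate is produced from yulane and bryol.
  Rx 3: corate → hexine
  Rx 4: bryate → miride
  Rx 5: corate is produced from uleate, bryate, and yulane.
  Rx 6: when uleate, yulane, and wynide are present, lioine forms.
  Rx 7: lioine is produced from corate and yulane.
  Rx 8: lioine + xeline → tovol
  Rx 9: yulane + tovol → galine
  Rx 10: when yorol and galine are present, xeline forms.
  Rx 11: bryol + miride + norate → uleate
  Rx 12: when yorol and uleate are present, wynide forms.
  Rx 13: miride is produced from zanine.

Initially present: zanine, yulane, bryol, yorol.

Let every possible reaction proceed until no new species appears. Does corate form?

No

corate would need uleate, bryate, and yulane (Rx 5), but bryate never forms.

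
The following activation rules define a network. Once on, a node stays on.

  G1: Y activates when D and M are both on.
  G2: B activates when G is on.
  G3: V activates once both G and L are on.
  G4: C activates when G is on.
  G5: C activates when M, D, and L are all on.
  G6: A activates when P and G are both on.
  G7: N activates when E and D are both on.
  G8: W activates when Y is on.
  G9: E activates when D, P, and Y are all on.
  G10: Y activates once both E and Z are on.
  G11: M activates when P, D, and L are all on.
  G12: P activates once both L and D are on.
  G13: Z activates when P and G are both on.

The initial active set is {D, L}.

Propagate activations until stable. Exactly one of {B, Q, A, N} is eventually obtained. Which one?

N

G12: L and D on → P on.
P, D, and L are on, so M activates (G11).
D and M are on, so Y activates (G1).
D, P, and Y are on, so E activates (G9).
G7: E and D on → N on.
No rule produces Q, and it is not given. B would need G (G2), but G never turns on. A would need P and G (G6), but G never turns on.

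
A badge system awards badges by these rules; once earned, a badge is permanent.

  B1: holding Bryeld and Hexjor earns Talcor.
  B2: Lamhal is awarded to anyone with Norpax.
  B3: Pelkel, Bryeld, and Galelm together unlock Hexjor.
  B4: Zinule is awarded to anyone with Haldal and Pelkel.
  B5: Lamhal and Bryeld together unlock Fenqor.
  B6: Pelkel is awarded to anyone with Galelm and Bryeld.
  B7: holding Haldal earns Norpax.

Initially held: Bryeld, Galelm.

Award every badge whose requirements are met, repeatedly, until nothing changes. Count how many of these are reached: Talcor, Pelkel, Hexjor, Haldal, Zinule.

3

With Galelm and Bryeld, Pelkel is earned (B6).
With Pelkel, Bryeld, and Galelm, Hexjor is earned (B3).
With Bryeld and Hexjor, Talcor is earned (B1).
Talcor: reached.
Pelkel: reached.
Hexjor: reached.
No rule produces Haldal, and it is not given.
Zinule would need Haldal and Pelkel (B4), but Haldal is never earned.
Reached: Talcor, Pelkel, and Hexjor — 3 of the 5.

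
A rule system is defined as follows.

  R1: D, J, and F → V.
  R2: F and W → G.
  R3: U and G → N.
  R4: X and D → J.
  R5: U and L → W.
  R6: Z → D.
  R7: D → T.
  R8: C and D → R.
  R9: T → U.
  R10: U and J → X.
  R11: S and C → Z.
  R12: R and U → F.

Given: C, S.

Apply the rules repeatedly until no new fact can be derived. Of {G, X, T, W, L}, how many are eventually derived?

1

From S and C, R11 gives Z.
Z holds, so D follows (R6).
D holds, so T follows (R7).
G would need F and W (R2), but W is never established.
X would need U and J (R10), but J is never established.
T: reached.
W would need U and L (R5), but L is never established.
No rule produces L, and it is not given.
Reached: T — 1 of the 5.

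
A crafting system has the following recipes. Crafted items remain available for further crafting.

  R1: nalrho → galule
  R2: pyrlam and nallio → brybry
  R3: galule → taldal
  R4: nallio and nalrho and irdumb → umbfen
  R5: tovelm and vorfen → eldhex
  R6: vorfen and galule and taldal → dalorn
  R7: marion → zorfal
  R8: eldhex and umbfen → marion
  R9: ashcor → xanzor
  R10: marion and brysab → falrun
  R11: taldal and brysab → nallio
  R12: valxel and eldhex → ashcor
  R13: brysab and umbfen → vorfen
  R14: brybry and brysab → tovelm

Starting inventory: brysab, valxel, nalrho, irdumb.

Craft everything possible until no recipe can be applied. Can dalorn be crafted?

Yes

nalrho → galule (R1).
Using R3, galule makes taldal.
taldal and brysab → nallio (R11).
nallio and nalrho and irdumb → umbfen (R4).
Using R13, brysab and umbfen make vorfen.
Using R6, vorfen, galule, and taldal make dalorn.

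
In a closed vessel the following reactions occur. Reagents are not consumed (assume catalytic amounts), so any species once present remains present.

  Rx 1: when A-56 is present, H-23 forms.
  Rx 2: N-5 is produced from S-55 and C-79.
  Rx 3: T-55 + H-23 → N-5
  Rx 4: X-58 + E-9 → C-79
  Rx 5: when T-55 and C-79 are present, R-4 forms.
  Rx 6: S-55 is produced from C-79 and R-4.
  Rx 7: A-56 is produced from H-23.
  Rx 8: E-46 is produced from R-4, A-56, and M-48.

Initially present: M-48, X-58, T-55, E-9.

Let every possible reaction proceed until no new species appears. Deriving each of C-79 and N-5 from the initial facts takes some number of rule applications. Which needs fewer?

C-79: X-58 and E-9 present → C-79 forms (Rx 4). [1 rule application]
N-5: X-58 and E-9 present → C-79 forms (Rx 4). T-55 and C-79 present → R-4 forms (Rx 5). C-79 and R-4 present → S-55 forms (Rx 6). S-55 and C-79 present → N-5 forms (Rx 2). [4 rule applications]
C-79 needs fewer.

C-79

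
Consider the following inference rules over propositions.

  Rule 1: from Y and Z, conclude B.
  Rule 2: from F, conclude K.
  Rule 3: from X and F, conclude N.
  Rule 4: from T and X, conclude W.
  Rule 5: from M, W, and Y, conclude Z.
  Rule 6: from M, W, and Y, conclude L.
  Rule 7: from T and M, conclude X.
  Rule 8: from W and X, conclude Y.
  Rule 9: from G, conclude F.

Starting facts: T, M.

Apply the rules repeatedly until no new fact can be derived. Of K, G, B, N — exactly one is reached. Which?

B

From T and M, Rule 7 gives X.
From T and X, Rule 4 gives W.
From W and X, Rule 8 gives Y.
M, W, and Y hold, so Z follows (Rule 5).
From Y and Z, Rule 1 gives B.
N would need X and F (Rule 3), but F is never established. No rule produces G, and it is not given. K would need F (Rule 2), but F is never established.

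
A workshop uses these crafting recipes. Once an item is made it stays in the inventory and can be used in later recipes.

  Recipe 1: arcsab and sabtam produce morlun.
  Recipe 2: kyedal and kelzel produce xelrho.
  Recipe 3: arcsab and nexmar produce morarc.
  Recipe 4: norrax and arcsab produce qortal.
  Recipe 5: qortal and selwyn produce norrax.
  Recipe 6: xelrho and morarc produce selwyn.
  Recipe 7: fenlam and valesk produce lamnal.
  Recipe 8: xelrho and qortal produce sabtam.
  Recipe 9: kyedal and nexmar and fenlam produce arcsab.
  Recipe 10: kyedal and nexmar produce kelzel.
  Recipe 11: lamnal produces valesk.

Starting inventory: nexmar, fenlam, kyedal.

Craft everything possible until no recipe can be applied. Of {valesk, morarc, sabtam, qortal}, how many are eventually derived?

1

kyedal and nexmar and fenlam → arcsab (Recipe 9).
Using Recipe 3, arcsab and nexmar make morarc.
valesk would need lamnal (Recipe 11), but lamnal is never obtained.
morarc: reached.
sabtam would need xelrho and qortal (Recipe 8), but qortal is never obtained.
qortal would need norrax and arcsab (Recipe 4), but norrax is never obtained.
Reached: morarc — 1 of the 4.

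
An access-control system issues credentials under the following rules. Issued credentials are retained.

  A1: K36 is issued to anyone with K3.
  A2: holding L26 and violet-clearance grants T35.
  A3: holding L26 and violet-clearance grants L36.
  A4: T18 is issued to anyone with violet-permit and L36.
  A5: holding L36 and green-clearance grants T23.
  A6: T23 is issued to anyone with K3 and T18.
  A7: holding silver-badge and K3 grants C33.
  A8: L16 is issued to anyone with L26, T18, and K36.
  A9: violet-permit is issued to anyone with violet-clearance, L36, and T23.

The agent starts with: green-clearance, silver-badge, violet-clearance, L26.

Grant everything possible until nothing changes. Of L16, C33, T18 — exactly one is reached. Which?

Holding L26 and violet-clearance grants L36 (A3).
Holding L36 and green-clearance grants T23 (A5).
Holding violet-clearance, L36, and T23 grants violet-permit (A9).
Holding violet-permit and L36 grants T18 (A4).
L16 would need L26, T18, and K36 (A8), but K36 is never granted. C33 would need silver-badge and K3 (A7), but K3 is never granted.

T18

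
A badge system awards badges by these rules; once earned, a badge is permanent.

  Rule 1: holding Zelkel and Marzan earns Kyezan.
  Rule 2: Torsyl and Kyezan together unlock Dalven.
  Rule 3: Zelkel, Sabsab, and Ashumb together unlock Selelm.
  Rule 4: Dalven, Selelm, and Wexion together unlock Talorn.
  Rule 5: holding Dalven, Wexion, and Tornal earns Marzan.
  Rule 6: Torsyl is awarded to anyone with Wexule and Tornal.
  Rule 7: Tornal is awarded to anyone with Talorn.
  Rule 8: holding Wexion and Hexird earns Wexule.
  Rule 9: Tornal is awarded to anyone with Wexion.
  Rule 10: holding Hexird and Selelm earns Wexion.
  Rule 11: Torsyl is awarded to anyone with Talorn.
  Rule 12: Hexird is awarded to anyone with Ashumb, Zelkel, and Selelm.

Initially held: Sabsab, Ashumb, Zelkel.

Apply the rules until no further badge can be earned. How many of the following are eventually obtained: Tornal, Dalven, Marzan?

1

With Zelkel, Sabsab, and Ashumb, Selelm is earned (Rule 3).
With Ashumb, Zelkel, and Selelm, Hexird is earned (Rule 12).
With Hexird and Selelm, Wexion is earned (Rule 10).
With Wexion, Tornal is earned (Rule 9).
Tornal: reached.
Dalven would need Torsyl and Kyezan (Rule 2), but Kyezan is never earned.
Marzan would need Dalven, Wexion, and Tornal (Rule 5), but Dalven is never earned.
Reached: Tornal — 1 of the 3.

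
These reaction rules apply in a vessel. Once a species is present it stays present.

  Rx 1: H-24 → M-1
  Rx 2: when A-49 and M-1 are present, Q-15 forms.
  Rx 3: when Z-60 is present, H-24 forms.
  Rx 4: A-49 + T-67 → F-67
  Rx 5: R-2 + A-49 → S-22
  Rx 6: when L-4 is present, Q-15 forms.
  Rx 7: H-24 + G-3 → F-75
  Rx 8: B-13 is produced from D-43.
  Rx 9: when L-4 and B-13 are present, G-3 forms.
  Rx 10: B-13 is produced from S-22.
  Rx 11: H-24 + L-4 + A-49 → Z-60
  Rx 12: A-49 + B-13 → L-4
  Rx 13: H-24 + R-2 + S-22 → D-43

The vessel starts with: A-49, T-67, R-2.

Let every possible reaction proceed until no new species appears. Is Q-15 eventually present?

Yes

R-2 and A-49 present → S-22 forms (Rx 5).
S-22 present → B-13 forms (Rx 10).
A-49 and B-13 present → L-4 forms (Rx 12).
L-4 present → Q-15 forms (Rx 6).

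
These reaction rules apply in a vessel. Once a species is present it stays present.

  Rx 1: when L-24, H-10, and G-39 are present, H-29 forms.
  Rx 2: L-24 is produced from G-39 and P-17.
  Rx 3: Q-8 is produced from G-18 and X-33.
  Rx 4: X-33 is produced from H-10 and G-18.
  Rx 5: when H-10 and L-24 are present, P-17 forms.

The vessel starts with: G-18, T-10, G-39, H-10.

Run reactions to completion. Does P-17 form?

P-17 would need H-10 and L-24 (Rx 5), but L-24 never forms.

No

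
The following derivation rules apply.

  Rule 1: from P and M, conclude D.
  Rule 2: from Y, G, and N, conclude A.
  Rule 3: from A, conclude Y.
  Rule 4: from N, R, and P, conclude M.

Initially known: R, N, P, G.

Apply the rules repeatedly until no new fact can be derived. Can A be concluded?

No

A would need Y, G, and N (Rule 2), but Y is never established.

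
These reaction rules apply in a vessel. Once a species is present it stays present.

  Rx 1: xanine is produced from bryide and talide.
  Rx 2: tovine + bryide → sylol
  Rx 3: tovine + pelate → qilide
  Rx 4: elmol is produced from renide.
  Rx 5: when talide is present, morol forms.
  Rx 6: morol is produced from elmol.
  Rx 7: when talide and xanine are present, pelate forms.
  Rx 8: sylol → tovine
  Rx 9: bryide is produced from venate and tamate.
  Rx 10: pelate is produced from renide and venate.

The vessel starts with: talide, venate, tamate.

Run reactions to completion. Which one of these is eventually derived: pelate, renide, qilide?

pelate

venate and tamate present → bryide forms (Rx 9).
bryide and talide present → xanine forms (Rx 1).
talide and xanine present → pelate forms (Rx 7).
qilide would need tovine and pelate (Rx 3), but tovine never forms. No rule produces renide, and it is not given.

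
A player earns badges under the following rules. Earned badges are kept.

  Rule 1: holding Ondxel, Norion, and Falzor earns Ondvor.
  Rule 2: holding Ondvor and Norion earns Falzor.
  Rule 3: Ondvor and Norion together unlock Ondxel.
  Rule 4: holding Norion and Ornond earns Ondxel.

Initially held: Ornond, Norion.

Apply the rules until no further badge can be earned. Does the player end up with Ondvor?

Ondvor would need Ondxel, Norion, and Falzor (Rule 1), but Falzor is never earned.

No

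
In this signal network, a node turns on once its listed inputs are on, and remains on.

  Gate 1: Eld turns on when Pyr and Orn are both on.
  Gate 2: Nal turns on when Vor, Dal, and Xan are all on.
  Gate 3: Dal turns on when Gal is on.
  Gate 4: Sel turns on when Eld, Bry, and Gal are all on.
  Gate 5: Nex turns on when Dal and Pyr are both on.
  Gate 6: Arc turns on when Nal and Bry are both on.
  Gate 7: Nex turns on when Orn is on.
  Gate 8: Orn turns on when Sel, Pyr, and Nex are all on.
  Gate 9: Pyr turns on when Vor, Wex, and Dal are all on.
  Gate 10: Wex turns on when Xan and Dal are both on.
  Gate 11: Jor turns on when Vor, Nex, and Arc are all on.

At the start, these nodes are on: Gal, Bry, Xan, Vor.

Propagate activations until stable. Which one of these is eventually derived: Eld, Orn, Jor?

Gate 3: Gal on → Dal on.
Gate 10: Xan and Dal on → Wex on.
Vor, Dal, and Xan are on, so Nal turns on (Gate 2).
Gate 9: Vor, Wex, and Dal on → Pyr on.
Nal and Bry are on, so Arc turns on (Gate 6).
Dal and Pyr are on, so Nex turns on (Gate 5).
Gate 11: Vor, Nex, and Arc on → Jor on.
Eld would need Pyr and Orn (Gate 1), but Orn never turns on. Orn would need Sel, Pyr, and Nex (Gate 8), but Sel never turns on.

Jor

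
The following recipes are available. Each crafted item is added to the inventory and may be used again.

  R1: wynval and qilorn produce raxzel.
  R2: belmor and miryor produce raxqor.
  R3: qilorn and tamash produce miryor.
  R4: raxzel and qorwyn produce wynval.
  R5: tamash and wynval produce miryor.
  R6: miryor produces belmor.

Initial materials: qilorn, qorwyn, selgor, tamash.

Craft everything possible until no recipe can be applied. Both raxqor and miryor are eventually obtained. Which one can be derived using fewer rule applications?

miryor

miryor: Using R3, qilorn and tamash make miryor. [1 rule application]
raxqor: Using R3, qilorn and tamash make miryor. miryor → belmor (R6). belmor and miryor → raxqor (R2). [3 rule applications]
miryor needs fewer.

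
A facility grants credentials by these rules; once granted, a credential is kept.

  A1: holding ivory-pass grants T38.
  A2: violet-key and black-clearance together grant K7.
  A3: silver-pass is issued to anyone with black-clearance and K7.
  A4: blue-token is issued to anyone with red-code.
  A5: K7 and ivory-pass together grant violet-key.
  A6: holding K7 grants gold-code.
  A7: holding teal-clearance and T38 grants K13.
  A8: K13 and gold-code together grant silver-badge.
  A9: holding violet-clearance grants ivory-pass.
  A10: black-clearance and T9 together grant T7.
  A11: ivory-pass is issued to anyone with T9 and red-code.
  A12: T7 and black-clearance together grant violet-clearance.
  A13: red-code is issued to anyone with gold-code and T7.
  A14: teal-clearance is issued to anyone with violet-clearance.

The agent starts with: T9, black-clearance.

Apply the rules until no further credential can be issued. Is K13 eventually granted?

Yes

Holding black-clearance and T9 grants T7 (A10).
Holding T7 and black-clearance grants violet-clearance (A12).
Holding violet-clearance grants ivory-pass (A9).
Holding violet-clearance grants teal-clearance (A14).
Holding ivory-pass grants T38 (A1).
Holding teal-clearance and T38 grants K13 (A7).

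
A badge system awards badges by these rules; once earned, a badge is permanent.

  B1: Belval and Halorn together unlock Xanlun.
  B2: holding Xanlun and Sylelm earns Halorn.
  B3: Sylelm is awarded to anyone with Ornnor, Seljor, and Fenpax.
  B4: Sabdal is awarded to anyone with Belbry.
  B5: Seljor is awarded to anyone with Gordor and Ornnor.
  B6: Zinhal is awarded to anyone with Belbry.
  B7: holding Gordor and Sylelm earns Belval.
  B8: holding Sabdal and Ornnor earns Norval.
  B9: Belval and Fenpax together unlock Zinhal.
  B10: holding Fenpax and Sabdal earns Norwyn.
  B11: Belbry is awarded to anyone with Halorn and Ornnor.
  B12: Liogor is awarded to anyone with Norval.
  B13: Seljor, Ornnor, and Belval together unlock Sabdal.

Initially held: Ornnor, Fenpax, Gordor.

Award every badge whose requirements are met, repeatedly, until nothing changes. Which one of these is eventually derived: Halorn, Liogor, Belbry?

Liogor

With Gordor and Ornnor, Seljor is earned (B5).
With Ornnor, Seljor, and Fenpax, Sylelm is earned (B3).
With Gordor and Sylelm, Belval is earned (B7).
With Seljor, Ornnor, and Belval, Sabdal is earned (B13).
With Sabdal and Ornnor, Norval is earned (B8).
With Norval, Liogor is earned (B12).
Halorn would need Xanlun and Sylelm (B2), but Xanlun is never earned. Belbry would need Halorn and Ornnor (B11), but Halorn is never earned.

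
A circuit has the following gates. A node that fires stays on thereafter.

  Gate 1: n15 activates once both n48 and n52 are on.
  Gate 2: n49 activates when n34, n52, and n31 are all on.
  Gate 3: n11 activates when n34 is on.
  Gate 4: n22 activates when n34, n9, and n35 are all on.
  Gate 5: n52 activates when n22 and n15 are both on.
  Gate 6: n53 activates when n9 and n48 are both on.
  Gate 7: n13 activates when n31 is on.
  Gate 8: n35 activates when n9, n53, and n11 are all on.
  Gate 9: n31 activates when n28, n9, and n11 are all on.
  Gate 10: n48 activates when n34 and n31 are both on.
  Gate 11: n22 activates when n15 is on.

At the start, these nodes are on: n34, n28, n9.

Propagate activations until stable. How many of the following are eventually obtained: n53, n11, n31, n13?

4

n34 is on, so n11 activates (Gate 3).
n28, n9, and n11 are on, so n31 activates (Gate 9).
n31 is on, so n13 activates (Gate 7).
Gate 10: n34 and n31 on → n48 on.
Gate 6: n9 and n48 on → n53 on.
n53: reached.
n11: reached.
n31: reached.
n13: reached.
All 4 are reached.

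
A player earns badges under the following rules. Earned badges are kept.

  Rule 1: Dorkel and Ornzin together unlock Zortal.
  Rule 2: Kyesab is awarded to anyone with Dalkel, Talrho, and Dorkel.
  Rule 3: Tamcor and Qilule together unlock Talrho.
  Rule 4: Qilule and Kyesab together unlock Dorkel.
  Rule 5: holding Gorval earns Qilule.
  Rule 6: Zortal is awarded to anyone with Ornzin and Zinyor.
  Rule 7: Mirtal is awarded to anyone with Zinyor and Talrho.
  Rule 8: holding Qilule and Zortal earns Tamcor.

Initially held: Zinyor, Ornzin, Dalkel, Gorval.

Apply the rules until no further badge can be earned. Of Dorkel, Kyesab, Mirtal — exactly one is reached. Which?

With Gorval, Qilule is earned (Rule 5).
With Ornzin and Zinyor, Zortal is earned (Rule 6).
With Qilule and Zortal, Tamcor is earned (Rule 8).
With Tamcor and Qilule, Talrho is earned (Rule 3).
With Zinyor and Talrho, Mirtal is earned (Rule 7).
Dorkel would need Qilule and Kyesab (Rule 4), but Kyesab is never earned. Kyesab would need Dalkel, Talrho, and Dorkel (Rule 2), but Dorkel is never earned.

Mirtal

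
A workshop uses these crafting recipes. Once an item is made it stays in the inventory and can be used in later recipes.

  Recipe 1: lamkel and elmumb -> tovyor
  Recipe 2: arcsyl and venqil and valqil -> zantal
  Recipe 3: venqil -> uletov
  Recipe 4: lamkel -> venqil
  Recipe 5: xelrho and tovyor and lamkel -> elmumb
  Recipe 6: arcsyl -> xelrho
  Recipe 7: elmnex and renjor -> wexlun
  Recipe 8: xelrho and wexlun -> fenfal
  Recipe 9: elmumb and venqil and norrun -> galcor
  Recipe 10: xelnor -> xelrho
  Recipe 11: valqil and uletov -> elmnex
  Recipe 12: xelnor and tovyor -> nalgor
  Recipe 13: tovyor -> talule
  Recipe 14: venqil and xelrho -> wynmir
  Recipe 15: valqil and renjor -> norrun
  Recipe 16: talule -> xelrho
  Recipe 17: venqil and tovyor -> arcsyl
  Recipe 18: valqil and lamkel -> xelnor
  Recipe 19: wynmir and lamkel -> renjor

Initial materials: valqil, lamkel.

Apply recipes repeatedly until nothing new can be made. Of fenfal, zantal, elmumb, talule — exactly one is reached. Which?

fenfal

valqil and lamkel -> xelnor (Recipe 18).
lamkel -> venqil (Recipe 4).
xelnor -> xelrho (Recipe 10).
venqil -> uletov (Recipe 3).
venqil and xelrho -> wynmir (Recipe 14).
valqil and uletov -> elmnex (Recipe 11).
wynmir and lamkel -> renjor (Recipe 19).
Using Recipe 7, elmnex and renjor make wexlun.
Using Recipe 8, xelrho and wexlun make fenfal.
elmumb would need xelrho, tovyor, and lamkel (Recipe 5), but tovyor is never obtained. zantal would need arcsyl, venqil, and valqil (Recipe 2), but arcsyl is never obtained. talule would need tovyor (Recipe 13), but tovyor is never obtained.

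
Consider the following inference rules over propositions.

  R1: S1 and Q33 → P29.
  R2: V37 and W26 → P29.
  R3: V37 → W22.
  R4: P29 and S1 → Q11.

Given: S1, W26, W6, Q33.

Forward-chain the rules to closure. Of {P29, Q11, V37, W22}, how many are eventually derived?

2

From S1 and Q33, R1 gives P29.
From P29 and S1, R4 gives Q11.
P29: reached.
Q11: reached.
No rule produces V37, and it is not given.
W22 would need V37 (R3), but V37 is never established.
Reached: P29 and Q11 — 2 of the 4.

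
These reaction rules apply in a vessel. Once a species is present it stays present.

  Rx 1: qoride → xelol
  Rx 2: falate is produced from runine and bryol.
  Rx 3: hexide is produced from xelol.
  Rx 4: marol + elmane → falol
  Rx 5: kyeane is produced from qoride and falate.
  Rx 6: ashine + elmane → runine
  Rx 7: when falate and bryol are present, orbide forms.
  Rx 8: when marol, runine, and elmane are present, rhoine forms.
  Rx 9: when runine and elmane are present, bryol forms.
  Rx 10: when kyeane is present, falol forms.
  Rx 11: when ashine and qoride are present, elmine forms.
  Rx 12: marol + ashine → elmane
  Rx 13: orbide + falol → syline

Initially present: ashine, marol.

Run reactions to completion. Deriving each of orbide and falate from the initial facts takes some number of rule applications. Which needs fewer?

falate: marol and ashine present → elmane forms (Rx 12). ashine and elmane present → runine forms (Rx 6). runine and elmane present → bryol forms (Rx 9). runine and bryol present → falate forms (Rx 2). [4 rule applications]
orbide: marol and ashine present → elmane forms (Rx 12). ashine and elmane present → runine forms (Rx 6). runine and elmane present → bryol forms (Rx 9). runine and bryol present → falate forms (Rx 2). falate and bryol present → orbide forms (Rx 7). [5 rule applications]
falate needs fewer.

falate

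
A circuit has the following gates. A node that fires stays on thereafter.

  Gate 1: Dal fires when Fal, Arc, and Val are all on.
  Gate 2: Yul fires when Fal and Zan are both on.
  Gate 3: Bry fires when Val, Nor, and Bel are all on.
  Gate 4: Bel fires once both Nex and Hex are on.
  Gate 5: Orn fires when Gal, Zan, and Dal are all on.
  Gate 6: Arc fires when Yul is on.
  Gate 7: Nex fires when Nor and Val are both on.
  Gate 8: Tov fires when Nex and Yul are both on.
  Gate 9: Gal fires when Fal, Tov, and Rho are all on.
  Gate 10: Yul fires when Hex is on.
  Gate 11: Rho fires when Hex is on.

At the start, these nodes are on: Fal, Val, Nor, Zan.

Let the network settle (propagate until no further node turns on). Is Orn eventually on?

Orn would need Gal, Zan, and Dal (Gate 5), but Gal never turns on.

No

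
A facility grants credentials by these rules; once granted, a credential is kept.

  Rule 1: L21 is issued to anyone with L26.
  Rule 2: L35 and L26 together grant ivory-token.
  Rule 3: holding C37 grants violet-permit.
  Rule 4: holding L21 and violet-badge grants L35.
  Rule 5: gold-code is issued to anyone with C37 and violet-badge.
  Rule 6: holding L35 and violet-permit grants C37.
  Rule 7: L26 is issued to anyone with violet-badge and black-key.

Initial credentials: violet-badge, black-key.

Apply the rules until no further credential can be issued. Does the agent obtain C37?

No

C37 would need L35 and violet-permit (Rule 6), but violet-permit is never granted.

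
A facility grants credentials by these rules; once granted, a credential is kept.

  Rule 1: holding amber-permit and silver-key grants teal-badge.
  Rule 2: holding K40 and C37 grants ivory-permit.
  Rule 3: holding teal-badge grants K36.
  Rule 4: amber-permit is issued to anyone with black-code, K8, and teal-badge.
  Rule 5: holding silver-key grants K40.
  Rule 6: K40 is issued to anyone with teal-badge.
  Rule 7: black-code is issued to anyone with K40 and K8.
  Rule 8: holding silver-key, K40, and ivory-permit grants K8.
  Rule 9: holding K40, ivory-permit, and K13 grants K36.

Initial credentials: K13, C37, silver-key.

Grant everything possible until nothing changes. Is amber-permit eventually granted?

amber-permit would need black-code, K8, and teal-badge (Rule 4), but teal-badge is never granted.

No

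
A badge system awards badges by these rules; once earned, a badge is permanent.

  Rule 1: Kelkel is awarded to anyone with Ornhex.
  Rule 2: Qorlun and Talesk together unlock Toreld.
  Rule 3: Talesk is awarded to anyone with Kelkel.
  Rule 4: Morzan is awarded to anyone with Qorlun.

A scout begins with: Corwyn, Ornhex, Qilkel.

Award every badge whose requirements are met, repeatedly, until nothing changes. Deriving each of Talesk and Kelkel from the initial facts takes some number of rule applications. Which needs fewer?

Kelkel

Kelkel: With Ornhex, Kelkel is earned (Rule 1). [1 rule application]
Talesk: With Ornhex, Kelkel is earned (Rule 1). With Kelkel, Talesk is earned (Rule 3). [2 rule applications]
Kelkel needs fewer.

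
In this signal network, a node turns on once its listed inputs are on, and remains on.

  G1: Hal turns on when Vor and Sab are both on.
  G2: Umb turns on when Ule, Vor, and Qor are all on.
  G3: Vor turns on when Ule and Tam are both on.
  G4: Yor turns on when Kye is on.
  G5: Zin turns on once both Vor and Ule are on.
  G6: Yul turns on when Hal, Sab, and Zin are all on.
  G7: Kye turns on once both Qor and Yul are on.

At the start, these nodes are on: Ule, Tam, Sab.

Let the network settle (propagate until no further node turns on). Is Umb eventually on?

Umb would need Ule, Vor, and Qor (G2), but Qor never turns on.

No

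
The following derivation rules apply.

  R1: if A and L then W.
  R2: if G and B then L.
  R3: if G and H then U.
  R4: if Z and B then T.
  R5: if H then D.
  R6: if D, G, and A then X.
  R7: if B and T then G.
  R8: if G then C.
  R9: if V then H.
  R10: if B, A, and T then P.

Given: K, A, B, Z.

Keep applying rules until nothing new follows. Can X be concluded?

X would need D, G, and A (R6), but D is never established.

No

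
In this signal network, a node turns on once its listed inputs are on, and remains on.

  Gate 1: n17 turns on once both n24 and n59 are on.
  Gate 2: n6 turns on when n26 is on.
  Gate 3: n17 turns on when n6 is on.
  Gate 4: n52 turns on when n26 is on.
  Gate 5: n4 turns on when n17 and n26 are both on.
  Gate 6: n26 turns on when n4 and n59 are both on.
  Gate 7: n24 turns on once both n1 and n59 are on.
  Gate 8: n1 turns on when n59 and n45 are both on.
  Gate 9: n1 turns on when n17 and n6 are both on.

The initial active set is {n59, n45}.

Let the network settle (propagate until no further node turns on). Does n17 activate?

Yes

Gate 8: n59 and n45 on → n1 on.
Gate 7: n1 and n59 on → n24 on.
n24 and n59 are on, so n17 turns on (Gate 1).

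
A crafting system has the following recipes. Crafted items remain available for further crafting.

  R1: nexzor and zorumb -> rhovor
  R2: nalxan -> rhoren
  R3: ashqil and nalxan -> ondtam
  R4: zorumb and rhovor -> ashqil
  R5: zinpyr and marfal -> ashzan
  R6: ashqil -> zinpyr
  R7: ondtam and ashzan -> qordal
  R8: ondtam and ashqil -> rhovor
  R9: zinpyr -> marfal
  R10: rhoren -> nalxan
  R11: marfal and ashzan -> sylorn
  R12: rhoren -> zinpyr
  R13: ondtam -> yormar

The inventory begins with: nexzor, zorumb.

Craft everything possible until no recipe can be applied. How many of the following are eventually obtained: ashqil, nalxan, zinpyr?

2

nexzor and zorumb -> rhovor (R1).
zorumb and rhovor -> ashqil (R4).
Using R6, ashqil makes zinpyr.
ashqil: reached.
nalxan would need rhoren (R10), but rhoren is never obtained.
zinpyr: reached.
Reached: ashqil and zinpyr — 2 of the 3.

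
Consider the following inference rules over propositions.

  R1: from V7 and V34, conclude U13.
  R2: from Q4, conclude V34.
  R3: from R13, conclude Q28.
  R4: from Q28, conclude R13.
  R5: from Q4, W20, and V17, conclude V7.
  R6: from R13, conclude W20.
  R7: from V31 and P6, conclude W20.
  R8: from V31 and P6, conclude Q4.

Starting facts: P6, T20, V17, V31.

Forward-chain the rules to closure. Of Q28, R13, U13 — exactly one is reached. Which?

U13

V31 and P6 hold, so Q4 follows (R8).
V31 and P6 hold, so W20 follows (R7).
From Q4, R2 gives V34.
Q4, W20, and V17 hold, so V7 follows (R5).
V7 and V34 hold, so U13 follows (R1).
Q28 would need R13 (R3), but R13 is never established. R13 would need Q28 (R4), but Q28 is never established.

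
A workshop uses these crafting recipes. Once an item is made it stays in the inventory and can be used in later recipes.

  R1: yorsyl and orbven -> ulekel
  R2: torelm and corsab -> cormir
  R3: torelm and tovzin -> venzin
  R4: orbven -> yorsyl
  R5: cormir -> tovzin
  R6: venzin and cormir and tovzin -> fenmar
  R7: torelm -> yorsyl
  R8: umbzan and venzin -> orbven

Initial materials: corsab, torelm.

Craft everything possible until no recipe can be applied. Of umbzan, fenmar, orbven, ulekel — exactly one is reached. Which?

torelm and corsab -> cormir (R2).
Using R5, cormir makes tovzin.
torelm and tovzin -> venzin (R3).
venzin and cormir and tovzin -> fenmar (R6).
orbven would need umbzan and venzin (R8), but umbzan is never obtained. ulekel would need yorsyl and orbven (R1), but orbven is never obtained. No rule produces umbzan, and it is not given.

fenmar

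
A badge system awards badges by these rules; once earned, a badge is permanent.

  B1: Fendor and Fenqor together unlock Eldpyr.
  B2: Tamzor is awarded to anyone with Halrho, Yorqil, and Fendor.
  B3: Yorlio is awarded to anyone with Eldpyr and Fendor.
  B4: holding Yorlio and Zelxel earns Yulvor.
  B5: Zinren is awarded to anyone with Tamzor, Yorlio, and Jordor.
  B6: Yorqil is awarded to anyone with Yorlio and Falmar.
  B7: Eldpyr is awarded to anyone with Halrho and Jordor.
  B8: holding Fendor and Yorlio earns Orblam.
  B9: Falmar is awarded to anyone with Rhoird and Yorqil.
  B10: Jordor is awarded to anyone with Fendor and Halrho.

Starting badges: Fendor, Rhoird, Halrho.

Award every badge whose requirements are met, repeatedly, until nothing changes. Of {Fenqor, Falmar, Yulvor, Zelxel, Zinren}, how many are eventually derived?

No rule produces Fenqor, and it is not given.
Falmar would need Rhoird and Yorqil (B9), but Yorqil is never earned.
Yulvor would need Yorlio and Zelxel (B4), but Zelxel is never earned.
No rule produces Zelxel, and it is not given.
Zinren would need Tamzor, Yorlio, and Jordor (B5), but Tamzor is never earned.
None of the 5 are reached.

0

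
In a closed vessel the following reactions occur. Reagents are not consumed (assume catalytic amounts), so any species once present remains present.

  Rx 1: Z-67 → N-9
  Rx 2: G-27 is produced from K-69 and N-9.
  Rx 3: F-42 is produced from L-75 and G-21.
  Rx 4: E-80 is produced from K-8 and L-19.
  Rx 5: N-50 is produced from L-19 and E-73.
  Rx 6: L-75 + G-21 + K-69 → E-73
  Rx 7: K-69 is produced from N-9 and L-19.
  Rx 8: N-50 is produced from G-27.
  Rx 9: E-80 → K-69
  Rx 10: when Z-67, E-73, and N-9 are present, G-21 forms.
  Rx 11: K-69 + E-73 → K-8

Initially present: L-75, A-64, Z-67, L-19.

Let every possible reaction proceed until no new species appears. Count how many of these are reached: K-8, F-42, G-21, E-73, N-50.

Z-67 present → N-9 forms (Rx 1).
N-9 and L-19 present → K-69 forms (Rx 7).
K-69 and N-9 present → G-27 forms (Rx 2).
G-27 present → N-50 forms (Rx 8).
K-8 would need K-69 and E-73 (Rx 11), but E-73 never forms.
F-42 would need L-75 and G-21 (Rx 3), but G-21 never forms.
G-21 would need Z-67, E-73, and N-9 (Rx 10), but E-73 never forms.
E-73 would need L-75, G-21, and K-69 (Rx 6), but G-21 never forms.
N-50: reached.
Reached: N-50 — 1 of the 5.

1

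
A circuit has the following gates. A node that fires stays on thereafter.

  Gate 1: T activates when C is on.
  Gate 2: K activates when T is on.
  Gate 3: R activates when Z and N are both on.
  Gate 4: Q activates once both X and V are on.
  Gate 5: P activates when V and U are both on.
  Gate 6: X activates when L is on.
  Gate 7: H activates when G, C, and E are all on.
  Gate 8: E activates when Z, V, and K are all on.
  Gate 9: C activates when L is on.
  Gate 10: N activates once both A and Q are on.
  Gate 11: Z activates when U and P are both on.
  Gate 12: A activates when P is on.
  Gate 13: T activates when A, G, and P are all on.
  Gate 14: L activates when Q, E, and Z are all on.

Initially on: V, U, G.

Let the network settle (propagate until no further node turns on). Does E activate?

Gate 5: V and U on → P on.
U and P are on, so Z activates (Gate 11).
P is on, so A activates (Gate 12).
A, G, and P are on, so T activates (Gate 13).
T is on, so K activates (Gate 2).
Z, V, and K are on, so E activates (Gate 8).

Yes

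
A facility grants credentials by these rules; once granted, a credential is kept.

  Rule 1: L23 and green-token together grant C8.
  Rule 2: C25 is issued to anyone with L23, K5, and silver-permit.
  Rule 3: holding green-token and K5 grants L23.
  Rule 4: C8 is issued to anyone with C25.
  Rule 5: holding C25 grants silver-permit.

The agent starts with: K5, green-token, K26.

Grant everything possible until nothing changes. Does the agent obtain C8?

Yes

Holding green-token and K5 grants L23 (Rule 3).
Holding L23 and green-token grants C8 (Rule 1).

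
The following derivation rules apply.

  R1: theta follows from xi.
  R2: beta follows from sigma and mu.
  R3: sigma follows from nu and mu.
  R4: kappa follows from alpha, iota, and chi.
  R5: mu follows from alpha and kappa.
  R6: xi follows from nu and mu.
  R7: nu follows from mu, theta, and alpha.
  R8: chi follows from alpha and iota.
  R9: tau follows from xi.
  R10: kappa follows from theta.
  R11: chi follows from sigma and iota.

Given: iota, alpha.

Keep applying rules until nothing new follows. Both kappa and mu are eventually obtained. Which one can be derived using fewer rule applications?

kappa

kappa: alpha and iota hold, so chi follows (R8). From alpha, iota, and chi, R4 gives kappa. [2 rule applications]
mu: alpha and iota hold, so chi follows (R8). From alpha, iota, and chi, R4 gives kappa. From alpha and kappa, R5 gives mu. [3 rule applications]
kappa needs fewer.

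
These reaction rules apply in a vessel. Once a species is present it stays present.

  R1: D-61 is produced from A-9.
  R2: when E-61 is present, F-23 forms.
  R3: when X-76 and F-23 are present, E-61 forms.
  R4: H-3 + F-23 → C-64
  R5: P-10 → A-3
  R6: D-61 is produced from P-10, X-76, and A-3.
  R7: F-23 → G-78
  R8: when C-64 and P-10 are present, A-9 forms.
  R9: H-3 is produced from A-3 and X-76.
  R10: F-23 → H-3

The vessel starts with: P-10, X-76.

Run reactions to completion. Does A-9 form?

A-9 would need C-64 and P-10 (R8), but C-64 never forms.

No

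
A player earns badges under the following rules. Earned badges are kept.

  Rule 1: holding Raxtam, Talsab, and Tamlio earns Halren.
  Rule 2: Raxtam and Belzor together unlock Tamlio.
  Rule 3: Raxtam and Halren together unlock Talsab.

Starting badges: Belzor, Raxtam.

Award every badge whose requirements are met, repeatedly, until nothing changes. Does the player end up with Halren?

No

Halren would need Raxtam, Talsab, and Tamlio (Rule 1), but Talsab is never earned.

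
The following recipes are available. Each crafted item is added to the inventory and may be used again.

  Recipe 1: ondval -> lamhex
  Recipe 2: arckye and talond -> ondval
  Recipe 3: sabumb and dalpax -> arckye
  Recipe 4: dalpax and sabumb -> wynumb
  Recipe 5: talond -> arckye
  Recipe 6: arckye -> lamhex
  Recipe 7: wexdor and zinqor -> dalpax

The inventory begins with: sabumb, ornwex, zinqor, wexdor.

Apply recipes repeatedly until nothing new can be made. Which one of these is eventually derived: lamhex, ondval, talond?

lamhex

Using Recipe 7, wexdor and zinqor make dalpax.
sabumb and dalpax -> arckye (Recipe 3).
Using Recipe 6, arckye makes lamhex.
ondval would need arckye and talond (Recipe 2), but talond is never obtained. No rule produces talond, and it is not given.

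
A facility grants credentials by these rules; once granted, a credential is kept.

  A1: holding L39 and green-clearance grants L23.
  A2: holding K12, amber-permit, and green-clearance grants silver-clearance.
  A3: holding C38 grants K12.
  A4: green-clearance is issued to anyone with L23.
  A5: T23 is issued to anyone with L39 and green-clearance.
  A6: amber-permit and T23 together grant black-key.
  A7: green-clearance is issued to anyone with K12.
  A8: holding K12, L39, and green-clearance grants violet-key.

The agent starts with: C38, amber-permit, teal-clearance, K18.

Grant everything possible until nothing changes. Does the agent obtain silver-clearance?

Holding C38 grants K12 (A3).
Holding K12 grants green-clearance (A7).
Holding K12, amber-permit, and green-clearance grants silver-clearance (A2).

Yes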